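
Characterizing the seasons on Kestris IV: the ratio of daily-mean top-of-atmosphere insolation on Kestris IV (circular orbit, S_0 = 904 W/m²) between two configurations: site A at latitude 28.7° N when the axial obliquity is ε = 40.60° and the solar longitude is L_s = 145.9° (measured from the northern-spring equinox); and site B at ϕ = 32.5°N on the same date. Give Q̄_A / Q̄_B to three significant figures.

Q̄_A / Q̄_B ≈ 0.994

— Configuration A (ϕ=+28.7°):
Solar declination: sin δ = sin ε · sin L_s = sin 40.60° × sin 145.9° = 0.36485, so δ = +21.398°.
cos h₀ = −tan(+28.7°) tan(+21.398°) = -0.2145, h₀ = 1.7870 rad.
Bracket: h₀ sin ϕ sin δ + cos ϕ cos δ sin h₀ = 1.7870×0.48022×0.36485 + 0.87715×0.93107×0.97672 = 0.313097 + 0.797676 = 1.110773.
Q̄ = (S_0/π) × [bracket] = (904/π) × 1.110773 = 319.63 W/m².
— Configuration B (ϕ=+32.5°):
cos h₀ = −tan(+32.5°) tan(+21.398°) = -0.2496, h₀ = 1.8231 rad.
Bracket: h₀ sin ϕ sin δ + cos ϕ cos δ sin h₀ = 1.8231×0.53730×0.36485 + 0.84339×0.93107×0.96834 = 0.357389 + 0.760394 = 1.117783.
Q̄ = (S_0/π) × [bracket] = (904/π) × 1.117783 = 321.64 W/m².
Ratio Q̄_A / Q̄_B = 319.63 / 321.64 = 0.9938.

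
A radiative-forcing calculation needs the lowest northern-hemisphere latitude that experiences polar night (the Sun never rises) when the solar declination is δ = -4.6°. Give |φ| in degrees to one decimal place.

|φ| = 85.4°

Polar night requires cos H₀ = −tan φ tan δ ≥ 1, i.e. tan φ tan δ ≤ −1.
The boundary is |tan φ| · |tan δ| = 1, so |φ| = 90° − |δ| = 90° − 4.6° = 85.4° in the northern hemisphere.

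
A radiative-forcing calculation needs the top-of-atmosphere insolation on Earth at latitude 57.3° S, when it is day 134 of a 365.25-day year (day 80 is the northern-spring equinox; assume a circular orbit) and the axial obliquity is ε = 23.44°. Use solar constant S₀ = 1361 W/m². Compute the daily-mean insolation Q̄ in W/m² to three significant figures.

Q̄ ≈ 70.6 W/m²

Solar longitude: λ_s = 360° × (134 − 80)/365.25 = 53.224°.
sin δ = sin 23.44° × sin 53.224° = 0.31862, so δ = +18.580°.
cos H₀ = −tan(-57.3°) tan(+18.580°) = 0.5236, H₀ = 1.0197 rad.
Bracket: H₀ sin φ sin δ + cos φ cos δ sin H₀ = 1.0197×-0.84151×0.31862 + 0.54024×0.94788×0.85197 = -0.273404 + 0.436279 = 0.162875.
Q̄ = (S₀/π) × [bracket] = (1361/π) × 0.162875 = 70.56 W/m².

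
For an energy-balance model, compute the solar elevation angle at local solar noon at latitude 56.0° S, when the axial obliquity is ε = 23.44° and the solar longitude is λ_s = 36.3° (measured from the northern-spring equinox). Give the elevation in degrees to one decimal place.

20.4°

Solar declination: sin δ = sin ε · sin λ_s = sin 23.44° × sin 36.3° = 0.23550, so δ = +13.621°.
At local noon the hour angle is zero, so the zenith angle equals |φ − δ| = |-56.0° − (+13.621°)| = 69.621°.
Elevation = 90° − 69.621° = 20.4°.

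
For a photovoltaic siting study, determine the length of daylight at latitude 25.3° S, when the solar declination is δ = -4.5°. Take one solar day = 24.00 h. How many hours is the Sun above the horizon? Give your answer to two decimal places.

cos H₀ = −tan φ · tan δ = −tan(-25.3°) × tan(-4.500°) = -0.0372, so H₀ = 1.6080 rad = 92.13°.
Daylight = 2H₀/(2π) × 24.00 h = (1.6080/π) × 24.00 = 12.28 h.

12.28 h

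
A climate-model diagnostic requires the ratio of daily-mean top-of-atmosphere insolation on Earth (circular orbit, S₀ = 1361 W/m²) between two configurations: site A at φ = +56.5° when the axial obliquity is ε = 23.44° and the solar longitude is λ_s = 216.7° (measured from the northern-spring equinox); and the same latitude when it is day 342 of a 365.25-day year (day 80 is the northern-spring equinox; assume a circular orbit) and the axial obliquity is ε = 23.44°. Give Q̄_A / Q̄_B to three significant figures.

Q̄_A / Q̄_B ≈ 2.47

— Configuration A (φ=+56.5°):
Solar declination: sin δ = sin ε · sin λ_s = sin 23.44° × sin 216.7° = -0.23773, so δ = -13.753°.
cos H₀ = −tan(+56.5°) tan(-13.753°) = 0.3698, H₀ = 1.1920 rad.
Bracket: H₀ sin φ sin δ + cos φ cos δ sin H₀ = 1.1920×0.83389×-0.23773 + 0.55194×0.97133×0.92912 = -0.236303 + 0.498116 = 0.261813.
Q̄ = (S₀/π) × [bracket] = (1361/π) × 0.261813 = 113.42 W/m².
— Configuration B (φ=+56.5°):
Solar longitude: λ_s = 360° × (342 − 80)/365.25 = 258.234°.
sin δ = sin 23.44° × sin 258.234° = -0.38943, so δ = -22.919°.
cos H₀ = −tan(+56.5°) tan(-22.919°) = 0.6388, H₀ = 0.8779 rad.
Bracket: H₀ sin φ sin δ + cos φ cos δ sin H₀ = 0.8779×0.83389×-0.38943 + 0.55194×0.92106×0.76938 = -0.285091 + 0.391130 = 0.106039.
Q̄ = (S₀/π) × [bracket] = (1361/π) × 0.106039 = 45.938 W/m².
Ratio Q̄_A / Q̄_B = 113.42 / 45.938 = 2.469.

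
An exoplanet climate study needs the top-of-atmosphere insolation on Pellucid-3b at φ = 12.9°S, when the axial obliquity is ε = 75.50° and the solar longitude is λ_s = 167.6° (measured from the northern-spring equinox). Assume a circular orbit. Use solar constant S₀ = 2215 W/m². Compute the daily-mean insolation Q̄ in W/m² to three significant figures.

Q̄ ≈ 622 W/m²

Solar declination: sin δ = sin ε · sin λ_s = sin 75.50° × sin 167.6° = 0.20790, so δ = +11.999°.
cos H₀ = −tan(-12.9°) tan(+11.999°) = 0.0487, H₀ = 1.5221 rad.
Bracket: H₀ sin φ sin δ + cos φ cos δ sin H₀ = 1.5221×-0.22325×0.20790 + 0.97476×0.97815×0.99881 = -0.070646 + 0.952327 = 0.881681.
Q̄ = (S₀/π) × [bracket] = (2215/π) × 0.881681 = 621.6 W/m².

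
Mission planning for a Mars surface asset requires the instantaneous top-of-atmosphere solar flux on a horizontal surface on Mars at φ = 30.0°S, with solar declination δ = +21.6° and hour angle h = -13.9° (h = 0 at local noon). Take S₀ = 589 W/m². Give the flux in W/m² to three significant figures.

352 W/m²

cos θ_z = sin φ sin δ + cos φ cos δ cos h = -0.184062 + 0.781631 = 0.597569.
Flux = S₀ · cos θ_z = 589 × 0.597569 = 352.0 W/m².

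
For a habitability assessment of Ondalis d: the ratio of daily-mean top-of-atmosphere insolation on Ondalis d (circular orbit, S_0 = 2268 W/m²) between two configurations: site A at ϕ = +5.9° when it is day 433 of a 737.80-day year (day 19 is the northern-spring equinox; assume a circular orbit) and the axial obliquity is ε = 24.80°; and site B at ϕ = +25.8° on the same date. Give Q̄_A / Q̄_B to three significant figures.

— Configuration A (ϕ=+5.9°):
Solar longitude: L_s = 360° × (433 − 19)/737.80 = 202.006°.
sin δ = sin 24.80° × sin 202.006° = -0.15717, so δ = -9.043°.
cos h₀ = −tan(+5.9°) tan(-9.043°) = 0.0164, h₀ = 1.5543 rad.
Bracket: h₀ sin ϕ sin δ + cos ϕ cos δ sin h₀ = 1.5543×0.10279×-0.15717 + 0.99470×0.98757×0.99986 = -0.025111 + 0.982198 = 0.957087.
Q̄ = (S_0/π) × [bracket] = (2268/π) × 0.957087 = 690.95 W/m².
— Configuration B (ϕ=+25.8°):
cos h₀ = −tan(+25.8°) tan(-9.043°) = 0.0769, h₀ = 1.4938 rad.
Bracket: h₀ sin ϕ sin δ + cos ϕ cos δ sin h₀ = 1.4938×0.43523×-0.15717 + 0.90032×0.98757×0.99704 = -0.102184 + 0.886497 = 0.784313.
Q̄ = (S_0/π) × [bracket] = (2268/π) × 0.784313 = 566.22 W/m².
Ratio Q̄_A / Q̄_B = 690.95 / 566.22 = 1.220.

Q̄_A / Q̄_B ≈ 1.22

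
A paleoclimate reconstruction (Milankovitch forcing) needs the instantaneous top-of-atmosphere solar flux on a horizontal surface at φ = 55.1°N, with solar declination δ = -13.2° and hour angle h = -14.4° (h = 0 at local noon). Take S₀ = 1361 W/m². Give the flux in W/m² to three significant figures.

479 W/m²

cos θ_z = sin φ sin δ + cos φ cos δ cos h = -0.187282 + 0.539529 = 0.352247.
Flux = S₀ · cos θ_z = 1361 × 0.352247 = 479.4 W/m².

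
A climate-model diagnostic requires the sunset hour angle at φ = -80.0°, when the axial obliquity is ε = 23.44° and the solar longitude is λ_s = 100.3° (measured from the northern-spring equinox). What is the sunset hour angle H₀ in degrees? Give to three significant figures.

Solar declination: sin δ = sin ε · sin λ_s = sin 23.44° × sin 100.3° = 0.39138, so δ = +23.040°.
cos H₀ = −tan φ · tan δ = 2.4120 ≥ 1, so the Sun never rises (polar night) and H₀ = 0.

H₀ = 0.00°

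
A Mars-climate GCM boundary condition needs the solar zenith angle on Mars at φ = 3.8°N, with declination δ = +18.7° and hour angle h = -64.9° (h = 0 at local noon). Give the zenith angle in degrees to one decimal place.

θ_z = 65.0°

cos θ_z = sin φ sin δ + cos φ cos δ cos h = 0.021248 + 0.400923 = 0.422171.
θ_z = arccos(0.422171) = 65.0°.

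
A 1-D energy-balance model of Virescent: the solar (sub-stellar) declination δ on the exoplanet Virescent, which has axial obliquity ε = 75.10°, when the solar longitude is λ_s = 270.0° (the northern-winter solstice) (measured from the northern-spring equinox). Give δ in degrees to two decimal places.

sin δ = sin ε · sin λ_s = sin 75.10° × sin 270.0° = -0.966376.
δ = arcsin(-0.966376) = -75.10°.

δ = -75.10°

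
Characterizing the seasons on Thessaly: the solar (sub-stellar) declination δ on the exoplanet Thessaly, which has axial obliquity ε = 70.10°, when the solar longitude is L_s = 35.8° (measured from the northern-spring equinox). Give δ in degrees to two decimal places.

sin δ = sin ε · sin L_s = sin 70.10° × sin 35.8° = 0.550029.
δ = arcsin(0.550029) = +33.37°.

δ = +33.37°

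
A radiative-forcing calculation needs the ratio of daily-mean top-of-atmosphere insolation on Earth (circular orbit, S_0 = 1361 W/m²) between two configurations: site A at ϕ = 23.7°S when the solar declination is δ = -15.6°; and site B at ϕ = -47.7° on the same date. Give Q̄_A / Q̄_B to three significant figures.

— Configuration A (ϕ=-23.7°):
cos h₀ = −tan(-23.7°) tan(-15.600°) = -0.1226, h₀ = 1.6937 rad.
Bracket: h₀ sin ϕ sin δ + cos ϕ cos δ sin h₀ = 1.6937×-0.40195×-0.26892 + 0.91566×0.96316×0.99246 = 0.183076 + 0.875277 = 1.058353.
Q̄ = (S_0/π) × [bracket] = (1361/π) × 1.058353 = 458.50 W/m².
— Configuration B (ϕ=-47.7°):
cos h₀ = −tan(-47.7°) tan(-15.600°) = -0.3068, h₀ = 1.8827 rad.
Bracket: h₀ sin ϕ sin δ + cos ϕ cos δ sin h₀ = 1.8827×-0.73963×-0.26892 + 0.67301×0.96316×0.95176 = 0.374471 + 0.616946 = 0.991417.
Q̄ = (S_0/π) × [bracket] = (1361/π) × 0.991417 = 429.50 W/m².
Ratio Q̄_A / Q̄_B = 458.50 / 429.50 = 1.068.

Q̄_A / Q̄_B ≈ 1.07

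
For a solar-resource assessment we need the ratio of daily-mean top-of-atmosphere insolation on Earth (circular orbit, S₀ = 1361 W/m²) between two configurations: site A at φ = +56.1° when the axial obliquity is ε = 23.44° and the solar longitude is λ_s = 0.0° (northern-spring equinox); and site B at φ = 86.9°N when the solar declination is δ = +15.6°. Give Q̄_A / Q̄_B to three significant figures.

— Configuration A (φ=+56.1°):
Solar declination: sin δ = sin ε · sin λ_s = sin 23.44° × sin 0.0° = 0.00000, so δ = +0.000°.
cos H₀ = −tan(+56.1°) tan(+0.000°) = -0.0000, H₀ = 1.5708 rad.
Bracket: H₀ sin φ sin δ + cos φ cos δ sin H₀ = 1.5708×0.83001×0.00000 + 0.55775×1.00000×1.00000 = 0.000000 + 0.557750 = 0.557750.
Q̄ = (S₀/π) × [bracket] = (1361/π) × 0.557750 = 241.63 W/m².
— Configuration B (φ=+86.9°):
cos H₀ = −tan(+86.9°) tan(+15.600°) = -5.1554 ≤ −1 ⇒ polar day, H₀ = π.
Bracket: H₀ sin φ sin δ + cos φ cos δ sin H₀ = 3.1416×0.99854×0.26892 + 0.05408×0.96316×0.00000 = 0.843606 + 0.000000 = 0.843606.
Q̄ = (S₀/π) × [bracket] = (1361/π) × 0.843606 = 365.47 W/m².
Ratio Q̄_A / Q̄_B = 241.63 / 365.47 = 0.6611.

Q̄_A / Q̄_B ≈ 0.661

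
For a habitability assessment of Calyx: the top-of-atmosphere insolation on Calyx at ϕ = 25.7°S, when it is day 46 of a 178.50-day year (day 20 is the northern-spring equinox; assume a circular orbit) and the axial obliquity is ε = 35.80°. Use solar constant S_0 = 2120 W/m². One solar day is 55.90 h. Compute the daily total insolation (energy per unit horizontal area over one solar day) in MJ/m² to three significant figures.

Solar longitude: L_s = 360° × (46 − 20)/178.50 = 52.437°.
sin δ = sin 35.80° × sin 52.437° = 0.46369, so δ = +27.625°.
cos h₀ = −tan(-25.7°) tan(+27.625°) = 0.2519, h₀ = 1.3162 rad.
Bracket: h₀ sin ϕ sin δ + cos ϕ cos δ sin h₀ = 1.3162×-0.43366×0.46369 + 0.90108×0.88600×0.96776 = -0.264667 + 0.772618 = 0.507951.
Q̄ = (S_0/π) × [bracket] = (2120/π) × 0.507951 = 342.77 W/m².
Daily total = Q̄ × 55.90 h × 3600 s/h = 342.77 × 55.90 × 3600 / 10⁶ = 68.98 MJ/m².

69.0 MJ/m²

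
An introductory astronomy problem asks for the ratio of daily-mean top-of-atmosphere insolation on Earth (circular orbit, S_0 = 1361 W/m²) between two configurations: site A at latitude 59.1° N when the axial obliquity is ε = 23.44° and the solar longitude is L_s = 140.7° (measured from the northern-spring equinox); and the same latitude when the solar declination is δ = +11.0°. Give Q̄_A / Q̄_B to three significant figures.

— Configuration A (ϕ=+59.1°):
Solar declination: sin δ = sin ε · sin L_s = sin 23.44° × sin 140.7° = 0.25195, so δ = +14.593°.
cos h₀ = −tan(+59.1°) tan(+14.593°) = -0.4350, h₀ = 2.0209 rad.
Bracket: h₀ sin ϕ sin δ + cos ϕ cos δ sin h₀ = 2.0209×0.85806×0.25195 + 0.51354×0.96774×0.90042 = 0.436895 + 0.447485 = 0.884380.
Q̄ = (S_0/π) × [bracket] = (1361/π) × 0.884380 = 383.13 W/m².
— Configuration B (ϕ=+59.1°):
cos h₀ = −tan(+59.1°) tan(+11.000°) = -0.3248, h₀ = 1.9016 rad.
Bracket: h₀ sin ϕ sin δ + cos ϕ cos δ sin h₀ = 1.9016×0.85806×0.19081 + 0.51354×0.98163×0.94579 = 0.311342 + 0.476779 = 0.788121.
Q̄ = (S_0/π) × [bracket] = (1361/π) × 0.788121 = 341.43 W/m².
Ratio Q̄_A / Q̄_B = 383.13 / 341.43 = 1.122.

Q̄_A / Q̄_B ≈ 1.12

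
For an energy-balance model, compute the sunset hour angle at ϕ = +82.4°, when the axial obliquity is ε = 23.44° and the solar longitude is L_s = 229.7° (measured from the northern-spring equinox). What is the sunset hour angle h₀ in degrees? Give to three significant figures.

Solar declination: sin δ = sin ε · sin L_s = sin 23.44° × sin 229.7° = -0.30338, so δ = -17.661°.
cos h₀ = −tan ϕ · tan δ = 2.3862 ≥ 1, so the Sun never rises (polar night) and h₀ = 0.

h₀ = 0.00°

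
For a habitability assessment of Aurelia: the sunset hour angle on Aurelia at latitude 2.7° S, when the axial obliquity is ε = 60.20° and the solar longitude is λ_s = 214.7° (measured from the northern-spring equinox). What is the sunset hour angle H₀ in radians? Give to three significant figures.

Solar declination: sin δ = sin ε · sin λ_s = sin 60.20° × sin 214.7° = -0.49400, so δ = -29.604°.
cos H₀ = −tan φ · tan δ = −tan(-2.7°) × tan(-29.604°) = -0.0268, so H₀ = 1.5976 rad = 91.54°.

H₀ = 1.60 rad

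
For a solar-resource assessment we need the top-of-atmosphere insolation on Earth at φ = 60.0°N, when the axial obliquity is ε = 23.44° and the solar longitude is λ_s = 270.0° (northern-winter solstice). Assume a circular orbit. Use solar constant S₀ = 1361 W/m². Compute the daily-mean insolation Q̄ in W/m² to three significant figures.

Solar declination: sin δ = sin ε · sin λ_s = sin 23.44° × sin 270.0° = -0.39779, so δ = -23.440°.
cos H₀ = −tan(+60.0°) tan(-23.440°) = 0.7510, H₀ = 0.7213 rad.
Bracket: H₀ sin φ sin δ + cos φ cos δ sin H₀ = 0.7213×0.86603×-0.39779 + 0.50000×0.91748×0.66035 = -0.248486 + 0.302929 = 0.054443.
Q̄ = (S₀/π) × [bracket] = (1361/π) × 0.054443 = 23.59 W/m².

Q̄ ≈ 23.6 W/m²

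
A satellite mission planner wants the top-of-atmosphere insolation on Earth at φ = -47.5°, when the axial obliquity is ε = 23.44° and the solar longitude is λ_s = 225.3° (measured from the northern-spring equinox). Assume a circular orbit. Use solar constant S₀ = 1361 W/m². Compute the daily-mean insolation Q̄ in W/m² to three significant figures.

Q̄ ≈ 437 W/m²

Solar declination: sin δ = sin ε · sin λ_s = sin 23.44° × sin 225.3° = -0.28275, so δ = -16.424°.
cos H₀ = −tan(-47.5°) tan(-16.424°) = -0.3217, H₀ = 1.8983 rad.
Bracket: H₀ sin φ sin δ + cos φ cos δ sin H₀ = 1.8983×-0.73728×-0.28275 + 0.67559×0.95919×0.94684 = 0.395731 + 0.613570 = 1.009301.
Q̄ = (S₀/π) × [bracket] = (1361/π) × 1.009301 = 437.2 W/m².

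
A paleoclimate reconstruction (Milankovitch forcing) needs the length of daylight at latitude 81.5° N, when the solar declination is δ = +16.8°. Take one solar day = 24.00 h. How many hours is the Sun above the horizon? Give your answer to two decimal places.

Sunrise equation: cos H₀ = −tan φ · tan δ = -2.0202 ≤ −1, so the Sun never sets (polar day) and H₀ = π.
Daylight = 2H₀/(2π) × 24.00 h = (3.1416/π) × 24.00 = 24.00 h.

24.00 h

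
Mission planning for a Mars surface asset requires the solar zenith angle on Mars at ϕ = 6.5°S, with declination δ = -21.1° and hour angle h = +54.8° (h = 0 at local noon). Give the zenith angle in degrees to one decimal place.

θ_z = 54.9°

cos θ_z = sin ϕ sin δ + cos ϕ cos δ cos h = 0.040753 + 0.534328 = 0.575081.
θ_z = arccos(0.575081) = 54.9°.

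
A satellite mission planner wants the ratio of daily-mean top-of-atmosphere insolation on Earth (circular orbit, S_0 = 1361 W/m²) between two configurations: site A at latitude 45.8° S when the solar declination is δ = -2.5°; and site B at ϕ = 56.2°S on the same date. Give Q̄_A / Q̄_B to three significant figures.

— Configuration A (ϕ=-45.8°):
cos h₀ = −tan(-45.8°) tan(-2.500°) = -0.0449, h₀ = 1.6157 rad.
Bracket: h₀ sin ϕ sin δ + cos ϕ cos δ sin h₀ = 1.6157×-0.71691×-0.04362 + 0.69717×0.99905×0.99899 = 0.050526 + 0.695804 = 0.746330.
Q̄ = (S_0/π) × [bracket] = (1361/π) × 0.746330 = 323.32 W/m².
— Configuration B (ϕ=-56.2°):
cos h₀ = −tan(-56.2°) tan(-2.500°) = -0.0652, h₀ = 1.6361 rad.
Bracket: h₀ sin ϕ sin δ + cos ϕ cos δ sin h₀ = 1.6361×-0.83098×-0.04362 + 0.55630×0.99905×0.99787 = 0.059304 + 0.554588 = 0.613892.
Q̄ = (S_0/π) × [bracket] = (1361/π) × 0.613892 = 265.95 W/m².
Ratio Q̄_A / Q̄_B = 323.32 / 265.95 = 1.216.

Q̄_A / Q̄_B ≈ 1.22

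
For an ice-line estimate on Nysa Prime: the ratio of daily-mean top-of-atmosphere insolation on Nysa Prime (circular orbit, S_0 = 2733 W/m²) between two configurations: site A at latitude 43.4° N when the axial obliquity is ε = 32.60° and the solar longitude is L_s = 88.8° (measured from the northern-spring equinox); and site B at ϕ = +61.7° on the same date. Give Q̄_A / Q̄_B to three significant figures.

Q̄_A / Q̄_B ≈ 0.879

— Configuration A (ϕ=+43.4°):
Solar declination: sin δ = sin ε · sin L_s = sin 32.60° × sin 88.8° = 0.53865, so δ = +32.592°.
cos h₀ = −tan(+43.4°) tan(+32.592°) = -0.6046, h₀ = 2.2200 rad.
Bracket: h₀ sin ϕ sin δ + cos ϕ cos δ sin h₀ = 2.2200×0.68709×0.53865 + 0.72657×0.84253×0.79654 = 0.821624 + 0.487608 = 1.309232.
Q̄ = (S_0/π) × [bracket] = (2733/π) × 1.309232 = 1139.0 W/m².
— Configuration B (ϕ=+61.7°):
cos h₀ = −tan(+61.7°) tan(+32.592°) = -1.1874 ≤ −1 ⇒ polar day, h₀ = π.
Bracket: h₀ sin ϕ sin δ + cos ϕ cos δ sin h₀ = 3.1416×0.88048×0.53865 + 0.47409×0.84253×0.00000 = 1.489968 + 0.000000 = 1.489968.
Q̄ = (S_0/π) × [bracket] = (2733/π) × 1.489968 = 1296.2 W/m².
Ratio Q̄_A / Q̄_B = 1139.0 / 1296.2 = 0.8787.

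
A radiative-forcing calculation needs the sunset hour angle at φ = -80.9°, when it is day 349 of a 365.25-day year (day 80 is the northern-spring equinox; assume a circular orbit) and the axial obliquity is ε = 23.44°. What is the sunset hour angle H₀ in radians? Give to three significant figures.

Solar longitude: λ_s = 360° × (349 − 80)/365.25 = 265.133°.
sin δ = sin 23.44° × sin 265.133° = -0.39635, so δ = -23.350°.
Sunrise equation: cos H₀ = −tan φ · tan δ = -2.6953 ≤ −1, so the Sun never sets (polar day) and H₀ = π.

H₀ = 3.14 rad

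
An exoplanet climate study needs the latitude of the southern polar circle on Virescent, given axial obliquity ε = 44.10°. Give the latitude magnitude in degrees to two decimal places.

The polar circle is the lowest latitude that experiences at least one full rotation of continuous darkness at the northern-summer solstice; it lies at |φ| = 90° − ε = 90° − 44.10° = 45.90°.

45.90°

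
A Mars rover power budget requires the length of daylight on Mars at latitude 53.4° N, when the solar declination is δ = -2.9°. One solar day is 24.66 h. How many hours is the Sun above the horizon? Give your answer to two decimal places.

cos H₀ = −tan φ · tan δ = −tan(+53.4°) × tan(-2.900°) = 0.0682, so H₀ = 1.5025 rad = 86.09°.
Daylight = 2H₀/(2π) × 24.66 h = (1.5025/π) × 24.66 = 11.79 h.

11.79 h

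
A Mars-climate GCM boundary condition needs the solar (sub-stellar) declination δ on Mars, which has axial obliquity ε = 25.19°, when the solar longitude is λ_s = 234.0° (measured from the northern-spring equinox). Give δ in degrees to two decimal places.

δ = -20.14°

sin δ = sin ε · sin λ_s = sin 25.19° × sin 234.0° = -0.344335.
δ = arcsin(-0.344335) = -20.14°.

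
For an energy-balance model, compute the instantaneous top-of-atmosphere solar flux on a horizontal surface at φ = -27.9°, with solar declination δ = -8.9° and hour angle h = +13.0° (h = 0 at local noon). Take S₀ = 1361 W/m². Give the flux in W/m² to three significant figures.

1.26e+03 W/m²

cos θ_z = sin φ sin δ + cos φ cos δ cos h = 0.072394 + 0.850747 = 0.923141.
Flux = S₀ · cos θ_z = 1361 × 0.923141 = 1256 W/m².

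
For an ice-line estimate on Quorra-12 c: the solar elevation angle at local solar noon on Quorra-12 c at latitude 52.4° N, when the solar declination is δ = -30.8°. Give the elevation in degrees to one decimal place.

At local noon the hour angle is zero, so the zenith angle equals |ϕ − δ| = |+52.4° − (-30.800°)| = 83.200°.
Elevation = 90° − 83.200° = 6.8°.

6.8°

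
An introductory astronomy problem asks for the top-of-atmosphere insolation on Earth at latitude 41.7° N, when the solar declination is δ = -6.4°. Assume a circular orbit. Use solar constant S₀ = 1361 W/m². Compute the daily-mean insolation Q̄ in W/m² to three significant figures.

Q̄ ≈ 273 W/m²

cos H₀ = −tan(+41.7°) tan(-6.400°) = 0.0999, H₀ = 1.4707 rad.
Bracket: H₀ sin φ sin δ + cos φ cos δ sin H₀ = 1.4707×0.66523×-0.11147 + 0.74664×0.99377×0.99499 = -0.109057 + 0.738271 = 0.629214.
Q̄ = (S₀/π) × [bracket] = (1361/π) × 0.629214 = 272.6 W/m².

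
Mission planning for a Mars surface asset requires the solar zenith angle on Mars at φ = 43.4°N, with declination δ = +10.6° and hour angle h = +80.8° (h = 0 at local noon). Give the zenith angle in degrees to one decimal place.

cos θ_z = sin φ sin δ + cos φ cos δ cos h = 0.126391 + 0.114183 = 0.240574.
θ_z = arccos(0.240574) = 76.1°.

θ_z = 76.1°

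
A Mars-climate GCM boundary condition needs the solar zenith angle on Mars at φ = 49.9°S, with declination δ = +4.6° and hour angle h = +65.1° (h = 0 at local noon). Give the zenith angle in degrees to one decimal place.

θ_z = 77.9°

cos θ_z = sin φ sin δ + cos φ cos δ cos h = -0.061346 + 0.270326 = 0.208980.
θ_z = arccos(0.208980) = 77.9°.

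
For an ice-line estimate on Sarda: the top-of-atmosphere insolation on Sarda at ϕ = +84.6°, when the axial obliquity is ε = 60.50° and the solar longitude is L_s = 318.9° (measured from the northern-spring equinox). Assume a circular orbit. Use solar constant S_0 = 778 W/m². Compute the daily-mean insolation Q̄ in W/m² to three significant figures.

Solar declination: sin δ = sin ε · sin L_s = sin 60.50° × sin 318.9° = -0.57215, so δ = -34.900°.
cos h₀ = −tan(+84.6°) tan(-34.900°) = 7.3800 ≥ 1 ⇒ polar night, h₀ = 0 and Q̄ = 0.

Q̄ ≈ 0.00 W/m²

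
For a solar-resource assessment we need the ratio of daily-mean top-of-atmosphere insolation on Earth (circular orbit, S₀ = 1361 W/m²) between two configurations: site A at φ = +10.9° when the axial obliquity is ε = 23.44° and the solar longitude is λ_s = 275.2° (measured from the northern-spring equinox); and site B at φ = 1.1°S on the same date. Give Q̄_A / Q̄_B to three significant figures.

Q̄_A / Q̄_B ≈ 0.846

— Configuration A (φ=+10.9°):
Solar declination: sin δ = sin ε · sin λ_s = sin 23.44° × sin 275.2° = -0.39615, so δ = -23.338°.
cos H₀ = −tan(+10.9°) tan(-23.338°) = 0.0831, H₀ = 1.4876 rad.
Bracket: H₀ sin φ sin δ + cos φ cos δ sin H₀ = 1.4876×0.18910×-0.39615 + 0.98196×0.91819×0.99654 = -0.111439 + 0.898506 = 0.787067.
Q̄ = (S₀/π) × [bracket] = (1361/π) × 0.787067 = 340.97 W/m².
— Configuration B (φ=-1.1°):
cos H₀ = −tan(-1.1°) tan(-23.338°) = -0.0083, H₀ = 1.5791 rad.
Bracket: H₀ sin φ sin δ + cos φ cos δ sin H₀ = 1.5791×-0.01920×-0.39615 + 0.99982×0.91819×0.99997 = 0.012011 + 0.917997 = 0.930008.
Q̄ = (S₀/π) × [bracket] = (1361/π) × 0.930008 = 402.90 W/m².
Ratio Q̄_A / Q̄_B = 340.97 / 402.90 = 0.8463.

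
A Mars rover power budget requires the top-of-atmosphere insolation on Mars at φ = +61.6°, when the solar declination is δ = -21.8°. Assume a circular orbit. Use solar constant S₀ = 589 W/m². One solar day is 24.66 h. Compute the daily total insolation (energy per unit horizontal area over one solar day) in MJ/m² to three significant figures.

0.933 MJ/m²

cos H₀ = −tan(+61.6°) tan(-21.800°) = 0.7397, H₀ = 0.7381 rad.
Bracket: H₀ sin φ sin δ + cos φ cos δ sin H₀ = 0.7381×0.87965×-0.37137 + 0.47562×0.92849×0.67290 = -0.241119 + 0.297158 = 0.056039.
Q̄ = (S₀/π) × [bracket] = (589/π) × 0.056039 = 10.506 W/m².
Daily total = Q̄ × 24.66 h × 3600 s/h = 10.506 × 24.66 × 3600 / 10⁶ = 0.9327 MJ/m².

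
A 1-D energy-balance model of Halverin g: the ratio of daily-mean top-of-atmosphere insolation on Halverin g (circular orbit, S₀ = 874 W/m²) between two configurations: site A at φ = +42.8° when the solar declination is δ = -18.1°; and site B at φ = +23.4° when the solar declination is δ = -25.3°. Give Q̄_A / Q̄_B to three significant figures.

— Configuration A (φ=+42.8°):
cos H₀ = −tan(+42.8°) tan(-18.100°) = 0.3027, H₀ = 1.2633 rad.
Bracket: H₀ sin φ sin δ + cos φ cos δ sin H₀ = 1.2633×0.67944×-0.31068 + 0.73373×0.95052×0.95310 = -0.266668 + 0.664716 = 0.398048.
Q̄ = (S₀/π) × [bracket] = (874/π) × 0.398048 = 110.74 W/m².
— Configuration B (φ=+23.4°):
cos H₀ = −tan(+23.4°) tan(-25.300°) = 0.2046, H₀ = 1.3648 rad.
Bracket: H₀ sin φ sin δ + cos φ cos δ sin H₀ = 1.3648×0.39715×-0.42736 + 0.91775×0.90408×0.97886 = -0.231642 + 0.812179 = 0.580537.
Q̄ = (S₀/π) × [bracket] = (874/π) × 0.580537 = 161.51 W/m².
Ratio Q̄_A / Q̄_B = 110.74 / 161.51 = 0.6857.

Q̄_A / Q̄_B ≈ 0.686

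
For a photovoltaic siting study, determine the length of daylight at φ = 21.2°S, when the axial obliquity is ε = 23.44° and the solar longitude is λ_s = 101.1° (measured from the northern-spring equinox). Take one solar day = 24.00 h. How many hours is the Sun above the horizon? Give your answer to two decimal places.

Solar declination: sin δ = sin ε · sin λ_s = sin 23.44° × sin 101.1° = 0.39035, so δ = +22.976°.
cos H₀ = −tan φ · tan δ = −tan(-21.2°) × tan(+22.976°) = 0.1645, so H₀ = 1.4056 rad = 80.53°.
Daylight = 2H₀/(2π) × 24.00 h = (1.4056/π) × 24.00 = 10.74 h.

10.74 h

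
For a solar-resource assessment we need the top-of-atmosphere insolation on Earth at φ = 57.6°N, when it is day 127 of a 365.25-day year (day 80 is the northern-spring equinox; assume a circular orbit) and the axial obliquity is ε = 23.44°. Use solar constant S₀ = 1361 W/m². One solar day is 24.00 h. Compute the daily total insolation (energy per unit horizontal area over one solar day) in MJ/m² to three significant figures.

35.7 MJ/m²

Solar longitude: λ_s = 360° × (127 − 80)/365.25 = 46.324°.
sin δ = sin 23.44° × sin 46.324° = 0.28771, so δ = +16.721°.
cos H₀ = −tan(+57.6°) tan(+16.721°) = -0.4734, H₀ = 2.0639 rad.
Bracket: H₀ sin φ sin δ + cos φ cos δ sin H₀ = 2.0639×0.84433×0.28771 + 0.53583×0.95772×0.88087 = 0.501367 + 0.452041 = 0.953408.
Q̄ = (S₀/π) × [bracket] = (1361/π) × 0.953408 = 413.04 W/m².
Daily total = Q̄ × 24.00 h × 3600 s/h = 413.04 × 24.00 × 3600 / 10⁶ = 35.69 MJ/m².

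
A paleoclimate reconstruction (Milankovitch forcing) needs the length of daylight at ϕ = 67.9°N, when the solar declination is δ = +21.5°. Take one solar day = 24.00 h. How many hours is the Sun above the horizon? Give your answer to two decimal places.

22.13 h

cos h₀ = −tan ϕ · tan δ = −tan(+67.9°) × tan(+21.500°) = -0.9701, so h₀ = 2.8964 rad = 165.95°.
Daylight = 2h₀/(2π) × 24.00 h = (2.8964/π) × 24.00 = 22.13 h.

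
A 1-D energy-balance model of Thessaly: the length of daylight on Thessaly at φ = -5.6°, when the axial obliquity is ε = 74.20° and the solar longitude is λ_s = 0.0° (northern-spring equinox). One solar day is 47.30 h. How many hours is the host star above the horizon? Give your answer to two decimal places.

23.65 h

Solar declination: sin δ = sin ε · sin λ_s = sin 74.20° × sin 0.0° = 0.00000, so δ = +0.000°.
cos H₀ = −tan φ · tan δ = −tan(-5.6°) × tan(+0.000°) = 0.0000, so H₀ = 1.5708 rad = 90.00°.
Daylight = 2H₀/(2π) × 47.30 h = (1.5708/π) × 47.30 = 23.65 h.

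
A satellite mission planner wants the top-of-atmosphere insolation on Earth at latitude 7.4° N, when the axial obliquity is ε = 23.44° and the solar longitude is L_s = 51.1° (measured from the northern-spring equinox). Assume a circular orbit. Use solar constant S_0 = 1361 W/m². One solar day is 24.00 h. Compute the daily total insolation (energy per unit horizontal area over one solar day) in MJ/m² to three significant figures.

Solar declination: sin δ = sin ε · sin L_s = sin 23.44° × sin 51.1° = 0.30958, so δ = +18.034°.
cos h₀ = −tan(+7.4°) tan(+18.034°) = -0.0423, h₀ = 1.6131 rad.
Bracket: h₀ sin ϕ sin δ + cos ϕ cos δ sin h₀ = 1.6131×0.12880×0.30958 + 0.99167×0.95087×0.99911 = 0.064321 + 0.942110 = 1.006431.
Q̄ = (S_0/π) × [bracket] = (1361/π) × 1.006431 = 436.01 W/m².
Daily total = Q̄ × 24.00 h × 3600 s/h = 436.01 × 24.00 × 3600 / 10⁶ = 37.67 MJ/m².

37.7 MJ/m²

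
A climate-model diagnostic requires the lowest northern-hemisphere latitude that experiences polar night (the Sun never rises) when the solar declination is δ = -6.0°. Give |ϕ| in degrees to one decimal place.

|ϕ| = 84.0°

Polar night requires cos h₀ = −tan ϕ tan δ ≥ 1, i.e. tan ϕ tan δ ≤ −1.
The boundary is |tan ϕ| · |tan δ| = 1, so |ϕ| = 90° − |δ| = 90° − 6.0° = 84.0° in the northern hemisphere.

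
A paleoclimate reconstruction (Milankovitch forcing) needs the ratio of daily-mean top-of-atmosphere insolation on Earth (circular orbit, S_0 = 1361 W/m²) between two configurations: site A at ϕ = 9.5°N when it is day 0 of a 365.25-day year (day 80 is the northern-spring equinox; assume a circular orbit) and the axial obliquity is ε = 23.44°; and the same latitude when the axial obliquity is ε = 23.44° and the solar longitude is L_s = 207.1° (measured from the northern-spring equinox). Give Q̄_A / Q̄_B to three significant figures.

Q̄_A / Q̄_B ≈ 0.876

— Configuration A (ϕ=+9.5°):
Solar longitude: L_s = 360° × (0 − 80)/365.25 = -78.850°, i.e. -78.850° + 360° = 281.150°.
sin δ = sin 23.44° × sin 281.150° = -0.39028, so δ = -22.972°.
cos h₀ = −tan(+9.5°) tan(-22.972°) = 0.0709, h₀ = 1.4998 rad.
Bracket: h₀ sin ϕ sin δ + cos ϕ cos δ sin h₀ = 1.4998×0.16505×-0.39028 + 0.98629×0.92070×0.99748 = -0.096611 + 0.905789 = 0.809178.
Q̄ = (S_0/π) × [bracket] = (1361/π) × 0.809178 = 350.55 W/m².
— Configuration B (ϕ=+9.5°):
Solar declination: sin δ = sin ε · sin L_s = sin 23.44° × sin 207.1° = -0.18121, so δ = -10.440°.
cos h₀ = −tan(+9.5°) tan(-10.440°) = 0.0308, h₀ = 1.5400 rad.
Bracket: h₀ sin ϕ sin δ + cos ϕ cos δ sin h₀ = 1.5400×0.16505×-0.18121 + 0.98629×0.98344×0.99952 = -0.046059 + 0.969491 = 0.923432.
Q̄ = (S_0/π) × [bracket] = (1361/π) × 0.923432 = 400.05 W/m².
Ratio Q̄_A / Q̄_B = 350.55 / 400.05 = 0.8763.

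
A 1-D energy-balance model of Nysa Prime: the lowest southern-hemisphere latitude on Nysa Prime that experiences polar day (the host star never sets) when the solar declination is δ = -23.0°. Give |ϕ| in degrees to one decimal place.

|ϕ| = 67.0°

Polar day requires cos h₀ = −tan ϕ tan δ ≤ −1, i.e. tan ϕ tan δ ≥ 1.
The boundary is |tan ϕ| · |tan δ| = 1, so |ϕ| = 90° − |δ| = 90° − 23.0° = 67.0° in the southern hemisphere.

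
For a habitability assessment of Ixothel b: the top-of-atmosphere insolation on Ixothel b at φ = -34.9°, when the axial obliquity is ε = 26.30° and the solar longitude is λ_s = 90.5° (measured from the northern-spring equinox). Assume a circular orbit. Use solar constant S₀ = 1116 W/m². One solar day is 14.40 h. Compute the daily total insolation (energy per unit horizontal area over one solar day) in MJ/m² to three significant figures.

7.02 MJ/m²

Solar declination: sin δ = sin ε · sin λ_s = sin 26.30° × sin 90.5° = 0.44305, so δ = +26.299°.
cos H₀ = −tan(-34.9°) tan(+26.299°) = 0.3448, H₀ = 1.2188 rad.
Bracket: H₀ sin φ sin δ + cos φ cos δ sin H₀ = 1.2188×-0.57215×0.44305 + 0.82015×0.89649×0.93869 = -0.308955 + 0.690178 = 0.381223.
Q̄ = (S₀/π) × [bracket] = (1116/π) × 0.381223 = 135.42 W/m².
Daily total = Q̄ × 14.40 h × 3600 s/h = 135.42 × 14.40 × 3600 / 10⁶ = 7.020 MJ/m².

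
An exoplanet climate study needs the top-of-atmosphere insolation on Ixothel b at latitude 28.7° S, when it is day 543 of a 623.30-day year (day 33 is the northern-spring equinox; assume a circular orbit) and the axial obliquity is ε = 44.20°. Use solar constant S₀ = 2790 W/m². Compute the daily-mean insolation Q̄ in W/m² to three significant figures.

Solar longitude: λ_s = 360° × (543 − 33)/623.30 = 294.561°.
sin δ = sin 44.20° × sin 294.561° = -0.63408, so δ = -39.352°.
cos H₀ = −tan(-28.7°) tan(-39.352°) = -0.4489, H₀ = 2.0364 rad.
Bracket: H₀ sin φ sin δ + cos φ cos δ sin H₀ = 2.0364×-0.48022×-0.63408 + 0.87715×0.77326×0.89356 = 0.620080 + 0.606070 = 1.226150.
Q̄ = (S₀/π) × [bracket] = (2790/π) × 1.226150 = 1089 W/m².

Q̄ ≈ 1.09e+03 W/m²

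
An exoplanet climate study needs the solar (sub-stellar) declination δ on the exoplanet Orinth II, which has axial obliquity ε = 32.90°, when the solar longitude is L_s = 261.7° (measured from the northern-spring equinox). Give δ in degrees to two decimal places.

δ = -32.51°

sin δ = sin ε · sin L_s = sin 32.90° × sin 261.7° = -0.537485.
δ = arcsin(-0.537485) = -32.51°.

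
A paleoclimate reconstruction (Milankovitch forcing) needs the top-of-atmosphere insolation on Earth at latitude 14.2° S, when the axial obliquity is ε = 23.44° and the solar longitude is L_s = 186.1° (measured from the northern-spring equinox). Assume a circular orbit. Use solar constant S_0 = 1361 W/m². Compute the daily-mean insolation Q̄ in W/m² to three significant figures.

Solar declination: sin δ = sin ε · sin L_s = sin 23.44° × sin 186.1° = -0.04227, so δ = -2.423°.
cos h₀ = −tan(-14.2°) tan(-2.423°) = -0.0107, h₀ = 1.5815 rad.
Bracket: h₀ sin ϕ sin δ + cos ϕ cos δ sin h₀ = 1.5815×-0.24531×-0.04227 + 0.96945×0.99911×0.99994 = 0.016399 + 0.968529 = 0.984928.
Q̄ = (S_0/π) × [bracket] = (1361/π) × 0.984928 = 426.7 W/m².

Q̄ ≈ 427 W/m²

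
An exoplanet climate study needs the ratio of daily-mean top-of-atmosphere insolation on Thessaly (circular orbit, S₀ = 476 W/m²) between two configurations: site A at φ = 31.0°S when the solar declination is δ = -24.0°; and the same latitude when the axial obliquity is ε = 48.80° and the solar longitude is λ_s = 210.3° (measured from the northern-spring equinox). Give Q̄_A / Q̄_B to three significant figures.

Q̄_A / Q̄_B ≈ 1.01

— Configuration A (φ=-31.0°):
cos H₀ = −tan(-31.0°) tan(-24.000°) = -0.2675, H₀ = 1.8416 rad.
Bracket: H₀ sin φ sin δ + cos φ cos δ sin H₀ = 1.8416×-0.51504×-0.40674 + 0.85717×0.91355×0.96355 = 0.385792 + 0.754525 = 1.140317.
Q̄ = (S₀/π) × [bracket] = (476/π) × 1.140317 = 172.78 W/m².
— Configuration B (φ=-31.0°):
Solar declination: sin δ = sin ε · sin λ_s = sin 48.80° × sin 210.3° = -0.37961, so δ = -22.310°.
cos H₀ = −tan(-31.0°) tan(-22.310°) = -0.2466, H₀ = 1.8199 rad.
Bracket: H₀ sin φ sin δ + cos φ cos δ sin H₀ = 1.8199×-0.51504×-0.37961 + 0.85717×0.92514×0.96913 = 0.355817 + 0.768522 = 1.124339.
Q̄ = (S₀/π) × [bracket] = (476/π) × 1.124339 = 170.35 W/m².
Ratio Q̄_A / Q̄_B = 172.78 / 170.35 = 1.014.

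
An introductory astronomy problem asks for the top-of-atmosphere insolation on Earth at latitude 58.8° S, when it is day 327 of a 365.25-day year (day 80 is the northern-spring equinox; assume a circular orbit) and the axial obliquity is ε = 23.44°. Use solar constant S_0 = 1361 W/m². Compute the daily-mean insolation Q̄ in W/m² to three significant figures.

Solar longitude: L_s = 360° × (327 − 80)/365.25 = 243.450°.
sin δ = sin 23.44° × sin 243.450° = -0.35584, so δ = -20.845°.
cos h₀ = −tan(-58.8°) tan(-20.845°) = -0.6287, h₀ = 2.2507 rad.
Bracket: h₀ sin ϕ sin δ + cos ϕ cos δ sin h₀ = 2.2507×-0.85536×-0.35584 + 0.51803×0.93455×0.77764 = 0.685048 + 0.376475 = 1.061523.
Q̄ = (S_0/π) × [bracket] = (1361/π) × 1.061523 = 459.9 W/m².

Q̄ ≈ 460 W/m²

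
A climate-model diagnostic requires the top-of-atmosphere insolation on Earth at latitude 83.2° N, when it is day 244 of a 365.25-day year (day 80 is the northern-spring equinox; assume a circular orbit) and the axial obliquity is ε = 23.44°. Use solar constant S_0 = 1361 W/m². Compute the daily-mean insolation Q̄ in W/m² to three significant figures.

Q̄ ≈ 169 W/m²

Solar longitude: L_s = 360° × (244 − 80)/365.25 = 161.643°.
sin δ = sin 23.44° × sin 161.643° = 0.12528, so δ = +7.197°.
cos h₀ = −tan(+83.2°) tan(+7.197°) = -1.0590 ≤ −1 ⇒ polar day, h₀ = π.
Bracket: h₀ sin ϕ sin δ + cos ϕ cos δ sin h₀ = 3.1416×0.99297×0.12528 + 0.11840×0.99212×0.00000 = 0.390813 + 0.000000 = 0.390813.
Q̄ = (S_0/π) × [bracket] = (1361/π) × 0.390813 = 169.3 W/m².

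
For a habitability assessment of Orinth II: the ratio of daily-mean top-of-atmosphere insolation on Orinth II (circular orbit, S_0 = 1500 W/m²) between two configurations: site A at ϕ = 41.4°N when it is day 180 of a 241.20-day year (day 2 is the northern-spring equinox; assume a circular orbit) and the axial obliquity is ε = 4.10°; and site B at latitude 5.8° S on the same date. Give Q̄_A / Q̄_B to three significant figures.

Q̄_A / Q̄_B ≈ 0.673

— Configuration A (ϕ=+41.4°):
Solar longitude: L_s = 360° × (180 − 2)/241.20 = 265.672°.
sin δ = sin 4.10° × sin 265.672° = -0.07129, so δ = -4.088°.
cos h₀ = −tan(+41.4°) tan(-4.088°) = 0.0630, h₀ = 1.5077 rad.
Bracket: h₀ sin ϕ sin δ + cos ϕ cos δ sin h₀ = 1.5077×0.66131×-0.07129 + 0.75011×0.99746×0.99801 = -0.071080 + 0.746716 = 0.675636.
Q̄ = (S_0/π) × [bracket] = (1500/π) × 0.675636 = 322.59 W/m².
— Configuration B (ϕ=-5.8°):
cos h₀ = −tan(-5.8°) tan(-4.088°) = -0.0073, h₀ = 1.5781 rad.
Bracket: h₀ sin ϕ sin δ + cos ϕ cos δ sin h₀ = 1.5781×-0.10106×-0.07129 + 0.99488×0.99746×0.99997 = 0.011370 + 0.992323 = 1.003693.
Q̄ = (S_0/π) × [bracket] = (1500/π) × 1.003693 = 479.23 W/m².
Ratio Q̄_A / Q̄_B = 322.59 / 479.23 = 0.6731.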